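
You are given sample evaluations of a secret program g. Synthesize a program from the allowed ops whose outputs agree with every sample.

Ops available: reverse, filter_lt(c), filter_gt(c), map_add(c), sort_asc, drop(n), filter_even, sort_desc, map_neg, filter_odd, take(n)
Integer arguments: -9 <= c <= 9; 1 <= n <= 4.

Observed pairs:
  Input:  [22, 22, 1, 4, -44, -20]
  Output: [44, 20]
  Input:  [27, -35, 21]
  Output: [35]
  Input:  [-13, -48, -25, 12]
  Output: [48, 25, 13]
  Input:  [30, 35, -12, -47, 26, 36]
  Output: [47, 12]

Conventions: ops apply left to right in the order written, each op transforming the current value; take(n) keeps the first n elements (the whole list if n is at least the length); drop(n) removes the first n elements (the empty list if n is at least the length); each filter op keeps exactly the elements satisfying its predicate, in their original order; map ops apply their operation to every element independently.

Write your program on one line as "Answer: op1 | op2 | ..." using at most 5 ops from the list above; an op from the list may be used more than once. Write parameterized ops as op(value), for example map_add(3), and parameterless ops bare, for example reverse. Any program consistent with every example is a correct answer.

sort_desc | filter_lt(-1) | reverse | map_neg

Check, running the answer program on each example:
  [22, 22, 1, 4, -44, -20] -> [22, 22, 4, 1, -20, -44] -> [-20, -44] -> [-44, -20] -> [44, 20]
  [27, -35, 21] -> [27, 21, -35] -> [-35] -> [-35] -> [35]
  [-13, -48, -25, 12] -> [12, -13, -25, -48] -> [-13, -25, -48] -> [-48, -25, -13] -> [48, 25, 13]
  [30, 35, -12, -47, 26, 36] -> [36, 35, 30, 26, -12, -47] -> [-12, -47] -> [-47, -12] -> [47, 12]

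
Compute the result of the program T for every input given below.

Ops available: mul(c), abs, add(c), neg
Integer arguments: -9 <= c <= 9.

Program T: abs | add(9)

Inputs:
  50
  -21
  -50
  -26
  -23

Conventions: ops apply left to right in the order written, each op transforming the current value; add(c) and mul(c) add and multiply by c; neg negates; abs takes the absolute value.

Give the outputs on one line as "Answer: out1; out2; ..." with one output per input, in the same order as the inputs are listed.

Execution, op by op:
  50 -> 50 -> 59
  -21 -> 21 -> 30
  -50 -> 50 -> 59
  -26 -> 26 -> 35
  -23 -> 23 -> 32

59; 30; 59; 35; 32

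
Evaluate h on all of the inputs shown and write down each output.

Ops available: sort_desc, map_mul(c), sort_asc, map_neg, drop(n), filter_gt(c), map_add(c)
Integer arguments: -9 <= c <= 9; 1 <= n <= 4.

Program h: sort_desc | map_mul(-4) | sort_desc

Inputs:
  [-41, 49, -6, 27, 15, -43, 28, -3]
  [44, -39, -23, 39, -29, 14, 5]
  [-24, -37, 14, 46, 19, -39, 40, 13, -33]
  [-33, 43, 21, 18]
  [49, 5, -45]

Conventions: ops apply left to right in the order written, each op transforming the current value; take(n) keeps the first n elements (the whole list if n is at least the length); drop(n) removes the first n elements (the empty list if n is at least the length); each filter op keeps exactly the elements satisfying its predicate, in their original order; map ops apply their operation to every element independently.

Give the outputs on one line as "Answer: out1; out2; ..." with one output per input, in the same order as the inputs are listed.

Execution, op by op:
  [-41, 49, -6, 27, 15, -43, 28, -3] -> [49, 28, 27, 15, -3, -6, -41, -43] -> [-196, -112, -108, -60, 12, 24, 164, 172] -> [172, 164, 24, 12, -60, -108, -112, -196]
  [44, -39, -23, 39, -29, 14, 5] -> [44, 39, 14, 5, -23, -29, -39] -> [-176, -156, -56, -20, 92, 116, 156] -> [156, 116, 92, -20, -56, -156, -176]
  [-24, -37, 14, 46, 19, -39, 40, 13, -33] -> [46, 40, 19, 14, 13, -24, -33, -37, -39] -> [-184, -160, -76, -56, -52, 96, 132, 148, 156] -> [156, 148, 132, 96, -52, -56, -76, -160, -184]
  [-33, 43, 21, 18] -> [43, 21, 18, -33] -> [-172, -84, -72, 132] -> [132, -72, -84, -172]
  [49, 5, -45] -> [49, 5, -45] -> [-196, -20, 180] -> [180, -20, -196]

[172, 164, 24, 12, -60, -108, -112, -196]; [156, 116, 92, -20, -56, -156, -176]; [156, 148, 132, 96, -52, -56, -76, -160, -184]; [132, -72, -84, -172]; [180, -20, -196]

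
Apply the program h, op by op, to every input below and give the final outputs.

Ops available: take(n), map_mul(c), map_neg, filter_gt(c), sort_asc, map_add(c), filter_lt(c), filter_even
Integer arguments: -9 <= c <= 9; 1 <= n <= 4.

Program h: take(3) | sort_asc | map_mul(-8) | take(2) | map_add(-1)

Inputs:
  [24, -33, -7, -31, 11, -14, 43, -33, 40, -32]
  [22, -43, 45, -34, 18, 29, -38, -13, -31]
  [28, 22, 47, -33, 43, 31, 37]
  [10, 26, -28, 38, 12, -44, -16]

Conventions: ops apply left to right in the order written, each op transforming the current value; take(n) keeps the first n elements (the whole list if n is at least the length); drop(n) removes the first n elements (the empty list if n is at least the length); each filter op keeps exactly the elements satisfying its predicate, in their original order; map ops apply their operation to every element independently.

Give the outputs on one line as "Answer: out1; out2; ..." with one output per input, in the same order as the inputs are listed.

Execution, op by op:
  [24, -33, -7, -31, 11, -14, 43, -33, 40, -32] -> [24, -33, -7] -> [-33, -7, 24] -> [264, 56, -192] -> [264, 56] -> [263, 55]
  [22, -43, 45, -34, 18, 29, -38, -13, -31] -> [22, -43, 45] -> [-43, 22, 45] -> [344, -176, -360] -> [344, -176] -> [343, -177]
  [28, 22, 47, -33, 43, 31, 37] -> [28, 22, 47] -> [22, 28, 47] -> [-176, -224, -376] -> [-176, -224] -> [-177, -225]
  [10, 26, -28, 38, 12, -44, -16] -> [10, 26, -28] -> [-28, 10, 26] -> [224, -80, -208] -> [224, -80] -> [223, -81]

[263, 55]; [343, -177]; [-177, -225]; [223, -81]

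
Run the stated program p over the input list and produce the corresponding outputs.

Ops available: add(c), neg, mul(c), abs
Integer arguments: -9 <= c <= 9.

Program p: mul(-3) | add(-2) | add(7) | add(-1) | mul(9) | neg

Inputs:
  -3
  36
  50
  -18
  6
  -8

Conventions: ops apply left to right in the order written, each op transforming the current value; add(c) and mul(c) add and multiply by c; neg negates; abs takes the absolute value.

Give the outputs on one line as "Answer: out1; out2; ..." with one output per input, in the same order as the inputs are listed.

-117; 936; 1314; -522; 126; -252

Execution, op by op:
  -3 -> 9 -> 7 -> 14 -> 13 -> 117 -> -117
  36 -> -108 -> -110 -> -103 -> -104 -> -936 -> 936
  50 -> -150 -> -152 -> -145 -> -146 -> -1314 -> 1314
  -18 -> 54 -> 52 -> 59 -> 58 -> 522 -> -522
  6 -> -18 -> -20 -> -13 -> -14 -> -126 -> 126
  -8 -> 24 -> 22 -> 29 -> 28 -> 252 -> -252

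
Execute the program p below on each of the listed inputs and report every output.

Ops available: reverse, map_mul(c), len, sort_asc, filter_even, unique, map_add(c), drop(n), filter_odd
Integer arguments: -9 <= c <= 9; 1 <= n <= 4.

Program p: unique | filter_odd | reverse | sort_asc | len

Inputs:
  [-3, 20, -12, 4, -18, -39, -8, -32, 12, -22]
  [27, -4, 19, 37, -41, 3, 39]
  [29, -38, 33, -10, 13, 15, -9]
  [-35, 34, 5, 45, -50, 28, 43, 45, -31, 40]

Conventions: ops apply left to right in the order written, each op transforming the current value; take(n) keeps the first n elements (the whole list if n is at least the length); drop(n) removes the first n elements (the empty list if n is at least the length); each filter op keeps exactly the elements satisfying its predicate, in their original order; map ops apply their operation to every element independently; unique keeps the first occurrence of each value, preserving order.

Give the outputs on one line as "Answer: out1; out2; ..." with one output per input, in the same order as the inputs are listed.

2; 6; 5; 5

Execution, op by op:
  [-3, 20, -12, 4, -18, -39, -8, -32, 12, -22] -> [-3, 20, -12, 4, -18, -39, -8, -32, 12, -22] -> [-3, -39] -> [-39, -3] -> [-39, -3] -> 2
  [27, -4, 19, 37, -41, 3, 39] -> [27, -4, 19, 37, -41, 3, 39] -> [27, 19, 37, -41, 3, 39] -> [39, 3, -41, 37, 19, 27] -> [-41, 3, 19, 27, 37, 39] -> 6
  [29, -38, 33, -10, 13, 15, -9] -> [29, -38, 33, -10, 13, 15, -9] -> [29, 33, 13, 15, -9] -> [-9, 15, 13, 33, 29] -> [-9, 13, 15, 29, 33] -> 5
  [-35, 34, 5, 45, -50, 28, 43, 45, -31, 40] -> [-35, 34, 5, 45, -50, 28, 43, -31, 40] -> [-35, 5, 45, 43, -31] -> [-31, 43, 45, 5, -35] -> [-35, -31, 5, 43, 45] -> 5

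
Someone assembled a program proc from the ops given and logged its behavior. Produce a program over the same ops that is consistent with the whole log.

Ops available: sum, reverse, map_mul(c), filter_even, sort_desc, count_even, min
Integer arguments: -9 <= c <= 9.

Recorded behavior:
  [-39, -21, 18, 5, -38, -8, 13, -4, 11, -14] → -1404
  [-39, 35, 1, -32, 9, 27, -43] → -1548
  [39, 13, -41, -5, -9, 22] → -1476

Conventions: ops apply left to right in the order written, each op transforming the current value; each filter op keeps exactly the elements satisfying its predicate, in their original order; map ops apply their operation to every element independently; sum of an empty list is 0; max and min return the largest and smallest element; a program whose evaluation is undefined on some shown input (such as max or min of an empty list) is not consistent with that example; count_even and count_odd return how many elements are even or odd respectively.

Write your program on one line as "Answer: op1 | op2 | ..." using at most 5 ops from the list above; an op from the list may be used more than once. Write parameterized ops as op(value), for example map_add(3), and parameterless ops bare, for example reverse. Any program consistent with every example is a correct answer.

reverse | map_mul(-9) | map_mul(-4) | min

Check, running the answer program on each example:
  [-39, -21, 18, 5, -38, -8, 13, -4, 11, -14] -> [-14, 11, -4, 13, -8, -38, 5, 18, -21, -39] -> [126, -99, 36, -117, 72, 342, -45, -162, 189, 351] -> [-504, 396, -144, 468, -288, -1368, 180, 648, -756, -1404] -> -1404
  [-39, 35, 1, -32, 9, 27, -43] -> [-43, 27, 9, -32, 1, 35, -39] -> [387, -243, -81, 288, -9, -315, 351] -> [-1548, 972, 324, -1152, 36, 1260, -1404] -> -1548
  [39, 13, -41, -5, -9, 22] -> [22, -9, -5, -41, 13, 39] -> [-198, 81, 45, 369, -117, -351] -> [792, -324, -180, -1476, 468, 1404] -> -1476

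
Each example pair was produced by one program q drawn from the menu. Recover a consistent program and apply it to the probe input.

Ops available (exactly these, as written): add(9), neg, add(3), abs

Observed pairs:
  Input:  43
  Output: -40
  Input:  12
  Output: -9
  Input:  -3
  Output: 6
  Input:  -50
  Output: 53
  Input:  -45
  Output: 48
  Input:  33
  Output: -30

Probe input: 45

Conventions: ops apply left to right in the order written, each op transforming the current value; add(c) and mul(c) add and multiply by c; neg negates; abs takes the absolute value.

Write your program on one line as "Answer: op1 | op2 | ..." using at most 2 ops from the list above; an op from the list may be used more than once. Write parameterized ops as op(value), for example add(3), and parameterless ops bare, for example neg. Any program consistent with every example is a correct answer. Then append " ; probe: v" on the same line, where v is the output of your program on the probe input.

neg | add(3) ; probe: -42

Check, running the answer program on each example:
  43 -> -43 -> -40
  12 -> -12 -> -9
  -3 -> 3 -> 6
  -50 -> 50 -> 53
  -45 -> 45 -> 48
  33 -> -33 -> -30
  probe: 45 -> -45 -> -42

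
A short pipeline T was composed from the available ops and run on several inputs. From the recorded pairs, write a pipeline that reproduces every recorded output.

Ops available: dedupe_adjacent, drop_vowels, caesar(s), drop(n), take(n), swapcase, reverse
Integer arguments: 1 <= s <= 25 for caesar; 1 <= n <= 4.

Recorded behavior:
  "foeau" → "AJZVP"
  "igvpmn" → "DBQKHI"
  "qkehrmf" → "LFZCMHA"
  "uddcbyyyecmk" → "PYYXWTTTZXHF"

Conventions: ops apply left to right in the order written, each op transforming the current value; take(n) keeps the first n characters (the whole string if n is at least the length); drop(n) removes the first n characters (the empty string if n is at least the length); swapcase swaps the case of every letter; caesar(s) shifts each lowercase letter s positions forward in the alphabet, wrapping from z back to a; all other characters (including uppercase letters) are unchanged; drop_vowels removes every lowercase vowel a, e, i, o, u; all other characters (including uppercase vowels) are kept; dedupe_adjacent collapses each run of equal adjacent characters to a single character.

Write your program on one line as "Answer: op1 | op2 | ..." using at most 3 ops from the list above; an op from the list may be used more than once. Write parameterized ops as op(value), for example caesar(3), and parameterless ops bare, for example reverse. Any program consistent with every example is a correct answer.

caesar(21) | swapcase

Check, running the answer program on each example:
  "foeau" -> "ajzvp" -> "AJZVP"
  "igvpmn" -> "dbqkhi" -> "DBQKHI"
  "qkehrmf" -> "lfzcmha" -> "LFZCMHA"
  "uddcbyyyecmk" -> "pyyxwtttzxhf" -> "PYYXWTTTZXHF"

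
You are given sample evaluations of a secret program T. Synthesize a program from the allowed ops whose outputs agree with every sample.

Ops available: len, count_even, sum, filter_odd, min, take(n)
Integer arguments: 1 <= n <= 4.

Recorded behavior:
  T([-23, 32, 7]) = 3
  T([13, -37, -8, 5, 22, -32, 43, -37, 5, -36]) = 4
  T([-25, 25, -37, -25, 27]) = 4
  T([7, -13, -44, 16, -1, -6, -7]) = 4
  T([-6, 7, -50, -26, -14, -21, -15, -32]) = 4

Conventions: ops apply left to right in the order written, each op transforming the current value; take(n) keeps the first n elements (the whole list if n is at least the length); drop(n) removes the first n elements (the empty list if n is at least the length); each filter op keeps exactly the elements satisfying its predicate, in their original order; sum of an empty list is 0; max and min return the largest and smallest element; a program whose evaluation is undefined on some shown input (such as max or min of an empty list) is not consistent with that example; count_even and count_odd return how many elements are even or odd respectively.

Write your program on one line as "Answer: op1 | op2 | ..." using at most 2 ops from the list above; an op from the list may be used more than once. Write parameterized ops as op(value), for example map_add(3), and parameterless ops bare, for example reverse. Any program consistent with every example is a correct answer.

take(4) | len

Check, running the answer program on each example:
  [-23, 32, 7] -> [-23, 32, 7] -> 3
  [13, -37, -8, 5, 22, -32, 43, -37, 5, -36] -> [13, -37, -8, 5] -> 4
  [-25, 25, -37, -25, 27] -> [-25, 25, -37, -25] -> 4
  [7, -13, -44, 16, -1, -6, -7] -> [7, -13, -44, 16] -> 4
  [-6, 7, -50, -26, -14, -21, -15, -32] -> [-6, 7, -50, -26] -> 4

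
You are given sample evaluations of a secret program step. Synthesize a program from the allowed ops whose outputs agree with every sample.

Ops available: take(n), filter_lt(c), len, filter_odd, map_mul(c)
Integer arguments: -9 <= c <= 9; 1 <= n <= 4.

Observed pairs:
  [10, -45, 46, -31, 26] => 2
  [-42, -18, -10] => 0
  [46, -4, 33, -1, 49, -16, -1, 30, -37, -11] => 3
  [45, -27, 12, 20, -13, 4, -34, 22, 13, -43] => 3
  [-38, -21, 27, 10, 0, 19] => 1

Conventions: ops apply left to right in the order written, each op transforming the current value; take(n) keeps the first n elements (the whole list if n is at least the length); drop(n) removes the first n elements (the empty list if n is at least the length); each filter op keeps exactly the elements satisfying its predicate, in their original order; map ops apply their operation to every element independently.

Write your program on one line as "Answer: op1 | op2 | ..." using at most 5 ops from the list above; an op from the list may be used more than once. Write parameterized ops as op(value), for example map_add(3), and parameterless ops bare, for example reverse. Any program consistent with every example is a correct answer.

filter_odd | filter_lt(1) | map_mul(7) | take(3) | len

Check, running the answer program on each example:
  [10, -45, 46, -31, 26] -> [-45, -31] -> [-45, -31] -> [-315, -217] -> [-315, -217] -> 2
  [-42, -18, -10] -> [] -> [] -> [] -> [] -> 0
  [46, -4, 33, -1, 49, -16, -1, 30, -37, -11] -> [33, -1, 49, -1, -37, -11] -> [-1, -1, -37, -11] -> [-7, -7, -259, -77] -> [-7, -7, -259] -> 3
  [45, -27, 12, 20, -13, 4, -34, 22, 13, -43] -> [45, -27, -13, 13, -43] -> [-27, -13, -43] -> [-189, -91, -301] -> [-189, -91, -301] -> 3
  [-38, -21, 27, 10, 0, 19] -> [-21, 27, 19] -> [-21] -> [-147] -> [-147] -> 1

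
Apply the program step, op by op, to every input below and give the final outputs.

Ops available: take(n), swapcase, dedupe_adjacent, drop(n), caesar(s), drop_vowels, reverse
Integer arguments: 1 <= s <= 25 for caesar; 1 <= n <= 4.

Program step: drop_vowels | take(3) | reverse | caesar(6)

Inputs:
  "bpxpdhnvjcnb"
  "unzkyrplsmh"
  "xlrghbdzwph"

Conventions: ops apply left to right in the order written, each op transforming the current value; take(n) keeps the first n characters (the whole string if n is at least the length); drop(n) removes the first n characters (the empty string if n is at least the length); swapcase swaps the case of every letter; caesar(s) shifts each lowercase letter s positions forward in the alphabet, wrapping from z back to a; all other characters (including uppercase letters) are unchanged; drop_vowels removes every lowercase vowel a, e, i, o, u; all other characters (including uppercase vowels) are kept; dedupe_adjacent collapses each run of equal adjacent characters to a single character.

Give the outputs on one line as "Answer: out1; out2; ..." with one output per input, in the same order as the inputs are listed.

"dvh"; "qft"; "xrd"

Execution, op by op:
  "bpxpdhnvjcnb" -> "bpxpdhnvjcnb" -> "bpx" -> "xpb" -> "dvh"
  "unzkyrplsmh" -> "nzkyrplsmh" -> "nzk" -> "kzn" -> "qft"
  "xlrghbdzwph" -> "xlrghbdzwph" -> "xlr" -> "rlx" -> "xrd"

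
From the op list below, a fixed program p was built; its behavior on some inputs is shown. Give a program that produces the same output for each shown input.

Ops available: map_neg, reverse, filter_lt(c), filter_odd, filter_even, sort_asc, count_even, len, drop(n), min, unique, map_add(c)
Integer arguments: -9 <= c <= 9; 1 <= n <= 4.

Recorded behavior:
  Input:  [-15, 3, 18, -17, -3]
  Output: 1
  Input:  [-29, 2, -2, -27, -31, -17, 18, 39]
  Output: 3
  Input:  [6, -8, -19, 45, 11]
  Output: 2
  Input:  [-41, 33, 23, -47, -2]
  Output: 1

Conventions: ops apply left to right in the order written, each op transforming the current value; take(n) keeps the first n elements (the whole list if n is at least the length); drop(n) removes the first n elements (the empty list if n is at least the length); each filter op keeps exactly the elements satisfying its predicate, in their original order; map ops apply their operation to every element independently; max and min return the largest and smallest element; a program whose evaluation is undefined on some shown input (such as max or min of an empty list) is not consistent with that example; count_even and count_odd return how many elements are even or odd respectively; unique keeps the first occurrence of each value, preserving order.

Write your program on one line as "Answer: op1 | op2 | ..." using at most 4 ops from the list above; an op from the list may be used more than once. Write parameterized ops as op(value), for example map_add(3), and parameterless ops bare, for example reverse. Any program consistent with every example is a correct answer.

reverse | filter_even | map_add(-4) | len

Check, running the answer program on each example:
  [-15, 3, 18, -17, -3] -> [-3, -17, 18, 3, -15] -> [18] -> [14] -> 1
  [-29, 2, -2, -27, -31, -17, 18, 39] -> [39, 18, -17, -31, -27, -2, 2, -29] -> [18, -2, 2] -> [14, -6, -2] -> 3
  [6, -8, -19, 45, 11] -> [11, 45, -19, -8, 6] -> [-8, 6] -> [-12, 2] -> 2
  [-41, 33, 23, -47, -2] -> [-2, -47, 23, 33, -41] -> [-2] -> [-6] -> 1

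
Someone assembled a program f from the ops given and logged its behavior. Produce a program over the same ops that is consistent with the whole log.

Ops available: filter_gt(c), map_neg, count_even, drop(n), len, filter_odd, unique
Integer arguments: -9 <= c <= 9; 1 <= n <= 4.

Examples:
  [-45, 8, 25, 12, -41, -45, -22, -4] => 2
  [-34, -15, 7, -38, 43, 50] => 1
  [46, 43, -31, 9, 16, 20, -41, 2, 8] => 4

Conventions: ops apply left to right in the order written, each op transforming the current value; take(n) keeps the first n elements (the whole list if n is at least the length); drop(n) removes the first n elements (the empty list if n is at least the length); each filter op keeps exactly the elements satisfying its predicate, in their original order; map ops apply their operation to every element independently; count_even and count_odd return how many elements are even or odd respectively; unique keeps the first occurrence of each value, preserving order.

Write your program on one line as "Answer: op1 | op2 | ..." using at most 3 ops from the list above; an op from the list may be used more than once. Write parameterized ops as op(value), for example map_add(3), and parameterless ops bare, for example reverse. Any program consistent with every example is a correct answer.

unique | filter_gt(7) | count_even

Check, running the answer program on each example:
  [-45, 8, 25, 12, -41, -45, -22, -4] -> [-45, 8, 25, 12, -41, -22, -4] -> [8, 25, 12] -> 2
  [-34, -15, 7, -38, 43, 50] -> [-34, -15, 7, -38, 43, 50] -> [43, 50] -> 1
  [46, 43, -31, 9, 16, 20, -41, 2, 8] -> [46, 43, -31, 9, 16, 20, -41, 2, 8] -> [46, 43, 9, 16, 20, 8] -> 4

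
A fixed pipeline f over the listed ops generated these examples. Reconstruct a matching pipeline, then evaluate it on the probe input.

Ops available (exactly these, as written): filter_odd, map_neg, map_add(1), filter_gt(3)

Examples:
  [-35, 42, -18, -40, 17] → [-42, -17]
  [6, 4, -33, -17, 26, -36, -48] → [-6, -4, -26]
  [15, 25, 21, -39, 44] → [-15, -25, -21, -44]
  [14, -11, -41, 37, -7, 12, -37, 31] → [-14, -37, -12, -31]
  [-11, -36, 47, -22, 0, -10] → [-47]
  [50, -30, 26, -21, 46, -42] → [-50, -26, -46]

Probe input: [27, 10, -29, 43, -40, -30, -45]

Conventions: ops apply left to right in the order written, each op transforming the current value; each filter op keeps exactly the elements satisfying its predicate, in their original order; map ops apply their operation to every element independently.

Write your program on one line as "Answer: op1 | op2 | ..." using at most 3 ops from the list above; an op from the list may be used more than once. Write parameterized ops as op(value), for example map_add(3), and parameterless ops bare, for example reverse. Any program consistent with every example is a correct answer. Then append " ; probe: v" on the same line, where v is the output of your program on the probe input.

filter_gt(3) | map_neg ; probe: [-27, -10, -43]

Check, running the answer program on each example:
  [-35, 42, -18, -40, 17] -> [42, 17] -> [-42, -17]
  [6, 4, -33, -17, 26, -36, -48] -> [6, 4, 26] -> [-6, -4, -26]
  [15, 25, 21, -39, 44] -> [15, 25, 21, 44] -> [-15, -25, -21, -44]
  [14, -11, -41, 37, -7, 12, -37, 31] -> [14, 37, 12, 31] -> [-14, -37, -12, -31]
  [-11, -36, 47, -22, 0, -10] -> [47] -> [-47]
  [50, -30, 26, -21, 46, -42] -> [50, 26, 46] -> [-50, -26, -46]
  probe: [27, 10, -29, 43, -40, -30, -45] -> [27, 10, 43] -> [-27, -10, -43]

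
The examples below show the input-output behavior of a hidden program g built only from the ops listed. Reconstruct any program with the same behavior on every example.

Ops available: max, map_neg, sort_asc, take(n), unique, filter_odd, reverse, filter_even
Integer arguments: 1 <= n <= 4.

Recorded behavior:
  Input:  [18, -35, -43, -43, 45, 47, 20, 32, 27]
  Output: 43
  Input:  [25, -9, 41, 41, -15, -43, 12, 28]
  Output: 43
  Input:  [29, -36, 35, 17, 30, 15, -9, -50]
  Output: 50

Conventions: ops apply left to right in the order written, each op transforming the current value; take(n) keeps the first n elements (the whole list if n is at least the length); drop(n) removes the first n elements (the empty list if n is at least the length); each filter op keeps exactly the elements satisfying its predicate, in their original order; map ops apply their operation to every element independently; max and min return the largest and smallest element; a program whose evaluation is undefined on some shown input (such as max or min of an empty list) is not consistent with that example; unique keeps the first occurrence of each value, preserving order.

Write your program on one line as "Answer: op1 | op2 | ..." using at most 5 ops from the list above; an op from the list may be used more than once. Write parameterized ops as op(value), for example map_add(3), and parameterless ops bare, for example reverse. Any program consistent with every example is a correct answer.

sort_asc | reverse | unique | map_neg | max

Check, running the answer program on each example:
  [18, -35, -43, -43, 45, 47, 20, 32, 27] -> [-43, -43, -35, 18, 20, 27, 32, 45, 47] -> [47, 45, 32, 27, 20, 18, -35, -43, -43] -> [47, 45, 32, 27, 20, 18, -35, -43] -> [-47, -45, -32, -27, -20, -18, 35, 43] -> 43
  [25, -9, 41, 41, -15, -43, 12, 28] -> [-43, -15, -9, 12, 25, 28, 41, 41] -> [41, 41, 28, 25, 12, -9, -15, -43] -> [41, 28, 25, 12, -9, -15, -43] -> [-41, -28, -25, -12, 9, 15, 43] -> 43
  [29, -36, 35, 17, 30, 15, -9, -50] -> [-50, -36, -9, 15, 17, 29, 30, 35] -> [35, 30, 29, 17, 15, -9, -36, -50] -> [35, 30, 29, 17, 15, -9, -36, -50] -> [-35, -30, -29, -17, -15, 9, 36, 50] -> 50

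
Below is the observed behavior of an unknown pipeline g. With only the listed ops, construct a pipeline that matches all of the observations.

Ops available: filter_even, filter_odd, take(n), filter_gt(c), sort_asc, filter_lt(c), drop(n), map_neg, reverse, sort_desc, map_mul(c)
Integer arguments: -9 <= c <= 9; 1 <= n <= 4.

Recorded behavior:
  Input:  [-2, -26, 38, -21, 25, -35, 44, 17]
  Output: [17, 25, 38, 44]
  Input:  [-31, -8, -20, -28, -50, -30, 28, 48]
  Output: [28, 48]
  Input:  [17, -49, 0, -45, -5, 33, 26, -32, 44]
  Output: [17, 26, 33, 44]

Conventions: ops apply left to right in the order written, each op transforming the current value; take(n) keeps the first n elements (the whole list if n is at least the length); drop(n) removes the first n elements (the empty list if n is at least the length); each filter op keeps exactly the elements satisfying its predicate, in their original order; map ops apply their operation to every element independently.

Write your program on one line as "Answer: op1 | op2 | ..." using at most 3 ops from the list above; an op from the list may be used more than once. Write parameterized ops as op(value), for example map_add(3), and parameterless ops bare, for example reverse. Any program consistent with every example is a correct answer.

filter_gt(-6) | sort_asc | filter_gt(2)

Check, running the answer program on each example:
  [-2, -26, 38, -21, 25, -35, 44, 17] -> [-2, 38, 25, 44, 17] -> [-2, 17, 25, 38, 44] -> [17, 25, 38, 44]
  [-31, -8, -20, -28, -50, -30, 28, 48] -> [28, 48] -> [28, 48] -> [28, 48]
  [17, -49, 0, -45, -5, 33, 26, -32, 44] -> [17, 0, -5, 33, 26, 44] -> [-5, 0, 17, 26, 33, 44] -> [17, 26, 33, 44]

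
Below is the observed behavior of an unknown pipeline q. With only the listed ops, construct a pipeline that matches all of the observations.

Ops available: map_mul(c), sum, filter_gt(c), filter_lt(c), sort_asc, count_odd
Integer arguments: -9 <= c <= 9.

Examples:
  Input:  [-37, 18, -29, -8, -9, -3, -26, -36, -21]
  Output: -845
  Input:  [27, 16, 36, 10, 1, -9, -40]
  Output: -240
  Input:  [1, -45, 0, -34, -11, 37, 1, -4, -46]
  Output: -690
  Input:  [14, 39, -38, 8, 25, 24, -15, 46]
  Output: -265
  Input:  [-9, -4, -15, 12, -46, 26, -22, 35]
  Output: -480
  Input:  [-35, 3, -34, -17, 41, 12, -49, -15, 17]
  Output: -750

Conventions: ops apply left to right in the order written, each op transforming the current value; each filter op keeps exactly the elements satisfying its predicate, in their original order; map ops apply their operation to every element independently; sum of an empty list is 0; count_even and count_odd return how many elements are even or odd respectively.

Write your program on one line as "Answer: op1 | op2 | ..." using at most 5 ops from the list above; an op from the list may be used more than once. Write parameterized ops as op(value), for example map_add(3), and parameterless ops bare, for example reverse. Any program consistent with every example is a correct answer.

map_mul(5) | sort_asc | filter_lt(7) | sum

Check, running the answer program on each example:
  [-37, 18, -29, -8, -9, -3, -26, -36, -21] -> [-185, 90, -145, -40, -45, -15, -130, -180, -105] -> [-185, -180, -145, -130, -105, -45, -40, -15, 90] -> [-185, -180, -145, -130, -105, -45, -40, -15] -> -845
  [27, 16, 36, 10, 1, -9, -40] -> [135, 80, 180, 50, 5, -45, -200] -> [-200, -45, 5, 50, 80, 135, 180] -> [-200, -45, 5] -> -240
  [1, -45, 0, -34, -11, 37, 1, -4, -46] -> [5, -225, 0, -170, -55, 185, 5, -20, -230] -> [-230, -225, -170, -55, -20, 0, 5, 5, 185] -> [-230, -225, -170, -55, -20, 0, 5, 5] -> -690
  [14, 39, -38, 8, 25, 24, -15, 46] -> [70, 195, -190, 40, 125, 120, -75, 230] -> [-190, -75, 40, 70, 120, 125, 195, 230] -> [-190, -75] -> -265
  [-9, -4, -15, 12, -46, 26, -22, 35] -> [-45, -20, -75, 60, -230, 130, -110, 175] -> [-230, -110, -75, -45, -20, 60, 130, 175] -> [-230, -110, -75, -45, -20] -> -480
  [-35, 3, -34, -17, 41, 12, -49, -15, 17] -> [-175, 15, -170, -85, 205, 60, -245, -75, 85] -> [-245, -175, -170, -85, -75, 15, 60, 85, 205] -> [-245, -175, -170, -85, -75] -> -750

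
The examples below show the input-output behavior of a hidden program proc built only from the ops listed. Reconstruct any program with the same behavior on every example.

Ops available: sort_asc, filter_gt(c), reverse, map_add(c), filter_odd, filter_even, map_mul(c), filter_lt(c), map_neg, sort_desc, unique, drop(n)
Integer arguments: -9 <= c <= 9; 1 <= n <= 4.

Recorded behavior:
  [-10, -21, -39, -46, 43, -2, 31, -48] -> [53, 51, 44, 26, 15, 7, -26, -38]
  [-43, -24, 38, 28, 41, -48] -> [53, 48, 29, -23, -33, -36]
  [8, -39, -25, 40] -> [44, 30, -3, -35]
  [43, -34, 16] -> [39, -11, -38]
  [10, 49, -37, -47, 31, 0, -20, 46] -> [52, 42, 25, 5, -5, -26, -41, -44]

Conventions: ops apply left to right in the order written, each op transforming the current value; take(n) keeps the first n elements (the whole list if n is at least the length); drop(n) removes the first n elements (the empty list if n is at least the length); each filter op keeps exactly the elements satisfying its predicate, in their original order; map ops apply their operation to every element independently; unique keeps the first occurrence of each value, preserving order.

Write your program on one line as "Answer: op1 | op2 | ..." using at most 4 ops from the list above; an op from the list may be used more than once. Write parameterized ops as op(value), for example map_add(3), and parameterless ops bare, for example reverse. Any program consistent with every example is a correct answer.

map_add(-5) | map_neg | sort_desc

Check, running the answer program on each example:
  [-10, -21, -39, -46, 43, -2, 31, -48] -> [-15, -26, -44, -51, 38, -7, 26, -53] -> [15, 26, 44, 51, -38, 7, -26, 53] -> [53, 51, 44, 26, 15, 7, -26, -38]
  [-43, -24, 38, 28, 41, -48] -> [-48, -29, 33, 23, 36, -53] -> [48, 29, -33, -23, -36, 53] -> [53, 48, 29, -23, -33, -36]
  [8, -39, -25, 40] -> [3, -44, -30, 35] -> [-3, 44, 30, -35] -> [44, 30, -3, -35]
  [43, -34, 16] -> [38, -39, 11] -> [-38, 39, -11] -> [39, -11, -38]
  [10, 49, -37, -47, 31, 0, -20, 46] -> [5, 44, -42, -52, 26, -5, -25, 41] -> [-5, -44, 42, 52, -26, 5, 25, -41] -> [52, 42, 25, 5, -5, -26, -41, -44]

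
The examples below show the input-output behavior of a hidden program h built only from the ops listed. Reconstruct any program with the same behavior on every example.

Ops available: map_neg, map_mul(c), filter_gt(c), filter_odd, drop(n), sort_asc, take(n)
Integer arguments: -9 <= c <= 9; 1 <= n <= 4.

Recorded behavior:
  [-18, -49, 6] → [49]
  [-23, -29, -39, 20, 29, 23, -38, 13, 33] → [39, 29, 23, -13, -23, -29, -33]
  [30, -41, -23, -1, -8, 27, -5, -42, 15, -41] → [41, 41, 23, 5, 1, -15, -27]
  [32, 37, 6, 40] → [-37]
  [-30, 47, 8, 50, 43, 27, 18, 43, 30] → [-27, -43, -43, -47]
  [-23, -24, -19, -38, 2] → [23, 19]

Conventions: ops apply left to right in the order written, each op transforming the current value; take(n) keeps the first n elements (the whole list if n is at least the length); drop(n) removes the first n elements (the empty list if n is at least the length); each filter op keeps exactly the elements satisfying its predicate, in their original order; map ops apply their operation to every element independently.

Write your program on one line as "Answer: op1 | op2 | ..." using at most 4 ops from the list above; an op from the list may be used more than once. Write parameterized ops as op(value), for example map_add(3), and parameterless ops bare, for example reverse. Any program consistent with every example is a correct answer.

sort_asc | filter_odd | map_neg

Check, running the answer program on each example:
  [-18, -49, 6] -> [-49, -18, 6] -> [-49] -> [49]
  [-23, -29, -39, 20, 29, 23, -38, 13, 33] -> [-39, -38, -29, -23, 13, 20, 23, 29, 33] -> [-39, -29, -23, 13, 23, 29, 33] -> [39, 29, 23, -13, -23, -29, -33]
  [30, -41, -23, -1, -8, 27, -5, -42, 15, -41] -> [-42, -41, -41, -23, -8, -5, -1, 15, 27, 30] -> [-41, -41, -23, -5, -1, 15, 27] -> [41, 41, 23, 5, 1, -15, -27]
  [32, 37, 6, 40] -> [6, 32, 37, 40] -> [37] -> [-37]
  [-30, 47, 8, 50, 43, 27, 18, 43, 30] -> [-30, 8, 18, 27, 30, 43, 43, 47, 50] -> [27, 43, 43, 47] -> [-27, -43, -43, -47]
  [-23, -24, -19, -38, 2] -> [-38, -24, -23, -19, 2] -> [-23, -19] -> [23, 19]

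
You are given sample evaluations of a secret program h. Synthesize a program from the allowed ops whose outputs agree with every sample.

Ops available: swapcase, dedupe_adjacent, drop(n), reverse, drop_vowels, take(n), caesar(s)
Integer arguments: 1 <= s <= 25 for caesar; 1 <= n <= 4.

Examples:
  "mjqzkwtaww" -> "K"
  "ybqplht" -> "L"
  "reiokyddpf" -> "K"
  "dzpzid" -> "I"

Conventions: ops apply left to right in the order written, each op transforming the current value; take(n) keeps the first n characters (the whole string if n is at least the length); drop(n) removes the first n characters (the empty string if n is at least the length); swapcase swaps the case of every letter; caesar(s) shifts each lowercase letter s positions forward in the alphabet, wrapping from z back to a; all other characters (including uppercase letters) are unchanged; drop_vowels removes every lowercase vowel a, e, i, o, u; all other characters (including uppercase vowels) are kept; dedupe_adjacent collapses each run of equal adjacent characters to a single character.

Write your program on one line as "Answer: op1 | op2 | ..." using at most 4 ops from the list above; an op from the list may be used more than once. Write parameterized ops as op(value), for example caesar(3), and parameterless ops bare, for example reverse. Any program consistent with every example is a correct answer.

dedupe_adjacent | drop(4) | take(1) | swapcase

Check, running the answer program on each example:
  "mjqzkwtaww" -> "mjqzkwtaw" -> "kwtaw" -> "k" -> "K"
  "ybqplht" -> "ybqplht" -> "lht" -> "l" -> "L"
  "reiokyddpf" -> "reiokydpf" -> "kydpf" -> "k" -> "K"
  "dzpzid" -> "dzpzid" -> "id" -> "i" -> "I"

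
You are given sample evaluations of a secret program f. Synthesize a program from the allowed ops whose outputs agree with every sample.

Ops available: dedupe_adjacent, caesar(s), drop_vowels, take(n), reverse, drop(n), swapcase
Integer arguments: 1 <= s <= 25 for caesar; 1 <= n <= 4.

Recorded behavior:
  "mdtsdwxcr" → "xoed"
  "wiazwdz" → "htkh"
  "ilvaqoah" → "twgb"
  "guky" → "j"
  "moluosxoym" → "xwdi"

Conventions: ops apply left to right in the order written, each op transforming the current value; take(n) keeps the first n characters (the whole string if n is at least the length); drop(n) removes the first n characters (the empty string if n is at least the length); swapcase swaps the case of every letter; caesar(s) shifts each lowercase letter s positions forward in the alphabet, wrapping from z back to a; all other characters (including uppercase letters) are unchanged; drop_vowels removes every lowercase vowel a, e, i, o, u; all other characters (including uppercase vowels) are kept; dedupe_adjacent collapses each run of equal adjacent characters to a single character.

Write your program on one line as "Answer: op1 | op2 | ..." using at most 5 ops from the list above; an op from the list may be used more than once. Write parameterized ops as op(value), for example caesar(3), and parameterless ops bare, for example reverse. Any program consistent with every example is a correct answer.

caesar(20) | drop_vowels | take(4) | caesar(17)

Check, running the answer program on each example:
  "mdtsdwxcr" -> "gxnmxqrwl" -> "gxnmxqrwl" -> "gxnm" -> "xoed"
  "wiazwdz" -> "qcutqxt" -> "qctqxt" -> "qctq" -> "htkh"
  "ilvaqoah" -> "cfpukiub" -> "cfpkb" -> "cfpk" -> "twgb"
  "guky" -> "aoes" -> "s" -> "s" -> "j"
  "moluosxoym" -> "gifoimrisg" -> "gfmrsg" -> "gfmr" -> "xwdi"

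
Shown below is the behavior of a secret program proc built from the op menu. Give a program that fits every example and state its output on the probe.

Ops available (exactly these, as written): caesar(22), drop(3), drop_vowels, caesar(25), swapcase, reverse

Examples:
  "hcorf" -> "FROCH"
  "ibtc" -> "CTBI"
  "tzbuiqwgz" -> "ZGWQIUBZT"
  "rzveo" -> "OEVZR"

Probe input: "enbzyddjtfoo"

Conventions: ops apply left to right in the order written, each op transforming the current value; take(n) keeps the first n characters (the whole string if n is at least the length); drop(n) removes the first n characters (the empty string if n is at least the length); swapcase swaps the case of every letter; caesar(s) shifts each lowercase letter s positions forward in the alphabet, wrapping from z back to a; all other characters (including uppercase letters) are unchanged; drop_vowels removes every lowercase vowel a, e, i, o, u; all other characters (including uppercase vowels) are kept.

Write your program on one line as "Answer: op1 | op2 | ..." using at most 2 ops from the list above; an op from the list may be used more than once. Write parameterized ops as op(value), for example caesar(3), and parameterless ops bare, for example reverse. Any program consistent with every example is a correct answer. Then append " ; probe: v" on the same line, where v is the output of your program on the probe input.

swapcase | reverse ; probe: "OOFTJDDYZBNE"

Check, running the answer program on each example:
  "hcorf" -> "HCORF" -> "FROCH"
  "ibtc" -> "IBTC" -> "CTBI"
  "tzbuiqwgz" -> "TZBUIQWGZ" -> "ZGWQIUBZT"
  "rzveo" -> "RZVEO" -> "OEVZR"
  probe: "enbzyddjtfoo" -> "ENBZYDDJTFOO" -> "OOFTJDDYZBNE"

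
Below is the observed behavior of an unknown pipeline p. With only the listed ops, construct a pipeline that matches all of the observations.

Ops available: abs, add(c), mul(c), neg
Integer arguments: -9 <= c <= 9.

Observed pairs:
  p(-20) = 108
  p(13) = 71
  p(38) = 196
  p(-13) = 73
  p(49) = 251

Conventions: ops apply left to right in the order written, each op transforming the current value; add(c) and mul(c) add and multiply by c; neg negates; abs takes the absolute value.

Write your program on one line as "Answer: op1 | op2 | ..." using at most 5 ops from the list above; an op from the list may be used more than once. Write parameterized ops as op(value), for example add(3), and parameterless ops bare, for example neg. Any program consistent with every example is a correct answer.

mul(-5) | add(1) | abs | add(7)

Check, running the answer program on each example:
  -20 -> 100 -> 101 -> 101 -> 108
  13 -> -65 -> -64 -> 64 -> 71
  38 -> -190 -> -189 -> 189 -> 196
  -13 -> 65 -> 66 -> 66 -> 73
  49 -> -245 -> -244 -> 244 -> 251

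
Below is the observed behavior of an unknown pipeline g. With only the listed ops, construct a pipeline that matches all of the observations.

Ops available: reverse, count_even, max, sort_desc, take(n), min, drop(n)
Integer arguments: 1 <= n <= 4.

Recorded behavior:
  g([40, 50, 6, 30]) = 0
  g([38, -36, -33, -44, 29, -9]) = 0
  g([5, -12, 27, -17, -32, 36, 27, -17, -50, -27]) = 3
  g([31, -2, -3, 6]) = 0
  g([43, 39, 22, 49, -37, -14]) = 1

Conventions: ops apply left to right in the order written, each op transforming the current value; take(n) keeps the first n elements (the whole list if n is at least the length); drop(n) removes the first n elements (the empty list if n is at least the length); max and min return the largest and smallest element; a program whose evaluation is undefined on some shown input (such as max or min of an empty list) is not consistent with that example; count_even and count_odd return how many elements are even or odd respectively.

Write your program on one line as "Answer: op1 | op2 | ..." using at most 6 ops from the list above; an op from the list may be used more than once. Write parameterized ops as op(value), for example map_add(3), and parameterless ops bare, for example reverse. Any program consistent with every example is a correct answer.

drop(1) | drop(3) | sort_desc | reverse | count_even

Check, running the answer program on each example:
  [40, 50, 6, 30] -> [50, 6, 30] -> [] -> [] -> [] -> 0
  [38, -36, -33, -44, 29, -9] -> [-36, -33, -44, 29, -9] -> [29, -9] -> [29, -9] -> [-9, 29] -> 0
  [5, -12, 27, -17, -32, 36, 27, -17, -50, -27] -> [-12, 27, -17, -32, 36, 27, -17, -50, -27] -> [-32, 36, 27, -17, -50, -27] -> [36, 27, -17, -27, -32, -50] -> [-50, -32, -27, -17, 27, 36] -> 3
  [31, -2, -3, 6] -> [-2, -3, 6] -> [] -> [] -> [] -> 0
  [43, 39, 22, 49, -37, -14] -> [39, 22, 49, -37, -14] -> [-37, -14] -> [-14, -37] -> [-37, -14] -> 1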